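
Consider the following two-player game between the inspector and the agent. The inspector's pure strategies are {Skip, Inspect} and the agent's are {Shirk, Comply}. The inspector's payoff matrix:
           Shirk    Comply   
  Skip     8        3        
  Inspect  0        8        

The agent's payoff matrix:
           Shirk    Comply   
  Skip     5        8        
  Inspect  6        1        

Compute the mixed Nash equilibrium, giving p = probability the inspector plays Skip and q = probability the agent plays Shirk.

Set the agent's expected payoff from Shirk equal to that from Comply:
  the agent's payoff from Shirk: p·5 + (1−p)·6 = -p + 6
  the agent's payoff from Comply: p·8 + (1−p)·1 = 7p + 1
  -p + 6 = 7p + 1  ⇒  -8p = -5  ⇒  p = 5/8.
For the inspector to be willing to mix, the inspector must be indifferent between Skip and Inspect, which pins down the agent's mix.
  the inspector's expected payoff from Skip: q·8 + (1−q)·3 = 5q + 3
  the inspector's expected payoff from Inspect: q·0 + (1−q)·8 = -8q + 8
  5q + 3 = -8q + 8  ⇒  13q = 5  ⇒  q = 5/13.

p = 5/8, q = 5/13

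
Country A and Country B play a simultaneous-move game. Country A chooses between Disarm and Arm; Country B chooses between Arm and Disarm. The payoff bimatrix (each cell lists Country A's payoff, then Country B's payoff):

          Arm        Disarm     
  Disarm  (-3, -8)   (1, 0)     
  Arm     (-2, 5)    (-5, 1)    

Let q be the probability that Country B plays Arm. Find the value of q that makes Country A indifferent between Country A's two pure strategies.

For Country A to be willing to mix, Country A must be indifferent between Disarm and Arm, which pins down Country B's mix.
  Country A's expected payoff from Disarm: q·(-3) + (1−q)·1 = -4q + 1
  Country A's expected payoff from Arm: q·(-2) + (1−q)·(-5) = 3q - 5
  -4q + 1 = 3q - 5  ⇒  -7q = -6  ⇒  q = 6/7.

q = 6/7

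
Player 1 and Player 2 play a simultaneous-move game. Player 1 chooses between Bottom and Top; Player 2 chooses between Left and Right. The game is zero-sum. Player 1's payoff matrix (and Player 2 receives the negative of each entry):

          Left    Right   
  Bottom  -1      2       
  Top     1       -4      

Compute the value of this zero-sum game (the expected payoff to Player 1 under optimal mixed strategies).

v = -1/4

For Player 1 to be willing to mix, Player 1 must be indifferent between Bottom and Top, which pins down Player 2's mix.
  Player 1's expected payoff from Bottom: q·(-1) + (1−q)·2 = -3q + 2
  Player 1's expected payoff from Top: q·1 + (1−q)·(-4) = 5q - 4
  -3q + 2 = 5q - 4  ⇒  -8q = -6  ⇒  q = 3/4.
The value is Player 1's expected payoff against this mix (using Bottom): (3/4)·(-1) + (1/4)·2 = -1/4.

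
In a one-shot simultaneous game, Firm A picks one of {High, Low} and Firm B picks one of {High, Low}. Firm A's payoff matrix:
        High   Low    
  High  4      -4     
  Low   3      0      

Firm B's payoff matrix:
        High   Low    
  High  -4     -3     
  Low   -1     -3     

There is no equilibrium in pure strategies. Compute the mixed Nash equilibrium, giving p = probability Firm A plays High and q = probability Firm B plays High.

p = 2/3, q = 4/5

Set Firm B's expected payoff from High equal to that from Low:
  Firm B's payoff to High: p·(-4) + (1−p)·(-1) = -3p - 1
  Firm B's payoff to Low: p·(-3) + (1−p)·(-3) = -3
  -3p - 1 = -3  ⇒  -3p = -2  ⇒  p = 2/3.
For Firm A to be willing to mix, Firm A must be indifferent between High and Low, which pins down Firm B's mix.
  Firm A's expected payoff from High: q·4 + (1−q)·(-4) = 8q - 4
  Firm A's expected payoff from Low: q·3 + (1−q)·0 = 3q
  8q - 4 = 3q  ⇒  5q = 4  ⇒  q = 4/5.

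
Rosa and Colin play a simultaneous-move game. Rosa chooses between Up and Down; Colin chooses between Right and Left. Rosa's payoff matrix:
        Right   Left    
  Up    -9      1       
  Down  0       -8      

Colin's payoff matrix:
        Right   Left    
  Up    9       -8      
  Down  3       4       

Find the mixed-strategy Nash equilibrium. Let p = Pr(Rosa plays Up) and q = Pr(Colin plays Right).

p = 1/18, q = 1/2

Set Colin's expected payoff from Right equal to that from Left:
  Colin's payoff to Right: p·9 + (1−p)·3 = 6p + 3
  Colin's payoff to Left: p·(-8) + (1−p)·4 = -12p + 4
  6p + 3 = -12p + 4  ⇒  18p = 1  ⇒  p = 1/18.
Set Rosa's expected payoff from Up equal to that from Down:
  Rosa's payoff from Up: q·(-9) + (1−q)·1 = -10q + 1
  Rosa's payoff from Down: q·0 + (1−q)·(-8) = 8q - 8
  -10q + 1 = 8q - 8  ⇒  -18q = -9  ⇒  q = 1/2.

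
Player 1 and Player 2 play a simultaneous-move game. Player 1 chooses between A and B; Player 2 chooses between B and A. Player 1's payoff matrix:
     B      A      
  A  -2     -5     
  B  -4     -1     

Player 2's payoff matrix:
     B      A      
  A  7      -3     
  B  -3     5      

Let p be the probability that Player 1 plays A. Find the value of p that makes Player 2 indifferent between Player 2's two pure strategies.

Set Player 2's expected payoff from B equal to that from A:
  Player 2's payoff to B: p·7 + (1−p)·(-3) = 10p - 3
  Player 2's payoff to A: p·(-3) + (1−p)·5 = -8p + 5
  10p - 3 = -8p + 5  ⇒  18p = 8  ⇒  p = 4/9.

p = 4/9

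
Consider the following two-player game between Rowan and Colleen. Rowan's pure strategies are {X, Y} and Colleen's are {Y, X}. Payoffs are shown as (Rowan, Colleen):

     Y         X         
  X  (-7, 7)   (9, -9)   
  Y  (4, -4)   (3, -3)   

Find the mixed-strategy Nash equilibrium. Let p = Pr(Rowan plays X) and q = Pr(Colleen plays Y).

p = 1/17, q = 6/17

Colleen's indifference between Y and X determines Rowan's mixing probability p:
  Colleen's payoff from Y: p·7 + (1−p)·(-4) = 11p - 4
  Colleen's payoff from X: p·(-9) + (1−p)·(-3) = -6p - 3
  11p - 4 = -6p - 3  ⇒  17p = 1  ⇒  p = 1/17.
Rowan's indifference between X and Y determines Colleen's mixing probability q:
  Rowan's payoff to X: q·(-7) + (1−q)·9 = -16q + 9
  Rowan's payoff to Y: q·4 + (1−q)·3 = q + 3
  -16q + 9 = q + 3  ⇒  -17q = -6  ⇒  q = 6/17.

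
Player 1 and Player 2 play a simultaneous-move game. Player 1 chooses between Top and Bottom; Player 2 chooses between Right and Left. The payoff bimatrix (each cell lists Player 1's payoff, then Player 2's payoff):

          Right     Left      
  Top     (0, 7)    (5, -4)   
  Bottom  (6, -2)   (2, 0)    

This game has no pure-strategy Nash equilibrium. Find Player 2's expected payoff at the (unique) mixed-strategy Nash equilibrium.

-8/13

Player 1's mix must leave Player 2 indifferent between Right and Left.
  Player 2's expected payoff from Right: p·7 + (1−p)·(-2) = 9p - 2
  Player 2's expected payoff from Left: p·(-4) + (1−p)·0 = -4p
  9p - 2 = -4p  ⇒  13p = 2  ⇒  p = 2/13.
At equilibrium Player 2 is indifferent across columns, so Player 2's payoff equals the payoff from Right: (2/13)·7 + (11/13)·(-2) = -8/13.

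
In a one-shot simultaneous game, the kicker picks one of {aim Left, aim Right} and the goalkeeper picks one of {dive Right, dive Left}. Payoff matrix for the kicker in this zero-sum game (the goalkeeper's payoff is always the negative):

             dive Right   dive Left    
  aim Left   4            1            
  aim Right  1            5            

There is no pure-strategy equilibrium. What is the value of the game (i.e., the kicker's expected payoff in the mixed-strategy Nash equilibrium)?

v = 19/7

In a mixed equilibrium the kicker is indifferent between aim Left and aim Right; this condition fixes q.
  the kicker's expected payoff from aim Left: q·4 + (1−q)·1 = 3q + 1
  the kicker's expected payoff from aim Right: q·1 + (1−q)·5 = -4q + 5
  3q + 1 = -4q + 5  ⇒  7q = 4  ⇒  q = 4/7.
The value is the kicker's expected payoff against this mix (using aim Left): (4/7)·4 + (3/7)·1 = 19/7.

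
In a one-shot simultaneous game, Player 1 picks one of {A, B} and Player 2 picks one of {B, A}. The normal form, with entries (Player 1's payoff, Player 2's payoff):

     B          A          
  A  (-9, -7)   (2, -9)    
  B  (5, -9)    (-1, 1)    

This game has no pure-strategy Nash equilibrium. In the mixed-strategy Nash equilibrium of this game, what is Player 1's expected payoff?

Player 1's indifference between A and B determines Player 2's mixing probability q:
  Player 1's expected payoff from A: q·(-9) + (1−q)·2 = -11q + 2
  Player 1's expected payoff from B: q·5 + (1−q)·(-1) = 6q - 1
  -11q + 2 = 6q - 1  ⇒  -17q = -3  ⇒  q = 3/17.
At equilibrium Player 1 is indifferent across rows, so Player 1's payoff equals the payoff from A: (3/17)·(-9) + (14/17)·2 = 1/17.

1/17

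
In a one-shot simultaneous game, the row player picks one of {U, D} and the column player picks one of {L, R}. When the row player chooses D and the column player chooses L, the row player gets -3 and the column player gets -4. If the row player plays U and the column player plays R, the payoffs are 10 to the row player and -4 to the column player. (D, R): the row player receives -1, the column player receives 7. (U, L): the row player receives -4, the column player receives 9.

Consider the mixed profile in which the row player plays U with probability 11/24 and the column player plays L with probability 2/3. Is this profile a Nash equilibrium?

No

Given the column player's mix q = 2/3, the row player's payoff from U is 2/3 but from D is -7/3. The row player strictly prefers U, so the row player would not mix.
So the proposed profile is not a Nash equilibrium.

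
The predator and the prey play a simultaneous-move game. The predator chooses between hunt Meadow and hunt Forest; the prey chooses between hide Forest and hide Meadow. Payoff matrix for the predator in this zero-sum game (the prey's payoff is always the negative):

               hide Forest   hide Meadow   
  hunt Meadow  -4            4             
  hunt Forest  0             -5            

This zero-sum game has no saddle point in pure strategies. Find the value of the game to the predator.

v = -20/13

The predator's indifference between hunt Meadow and hunt Forest determines the prey's mixing probability q:
  the predator's payoff from hunt Meadow: q·(-4) + (1−q)·4 = -8q + 4
  the predator's payoff from hunt Forest: q·0 + (1−q)·(-5) = 5q - 5
  -8q + 4 = 5q - 5  ⇒  -13q = -9  ⇒  q = 9/13.
The value is the predator's expected payoff against this mix (using hunt Meadow): (9/13)·(-4) + (4/13)·4 = -20/13.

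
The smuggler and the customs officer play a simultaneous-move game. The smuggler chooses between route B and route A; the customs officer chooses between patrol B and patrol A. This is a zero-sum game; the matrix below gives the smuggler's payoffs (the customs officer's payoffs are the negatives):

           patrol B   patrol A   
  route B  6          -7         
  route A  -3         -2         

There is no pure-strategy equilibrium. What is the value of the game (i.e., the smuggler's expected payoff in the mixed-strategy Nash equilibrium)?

In a mixed equilibrium the smuggler is indifferent between route B and route A; this condition fixes q.
  the smuggler's expected payoff from route B: q·6 + (1−q)·(-7) = 13q - 7
  the smuggler's expected payoff from route A: q·(-3) + (1−q)·(-2) = -q - 2
  13q - 7 = -q - 2  ⇒  14q = 5  ⇒  q = 5/14.
The value is the smuggler's expected payoff against this mix (using route B): (5/14)·6 + (9/14)·(-7) = -33/14.

v = -33/14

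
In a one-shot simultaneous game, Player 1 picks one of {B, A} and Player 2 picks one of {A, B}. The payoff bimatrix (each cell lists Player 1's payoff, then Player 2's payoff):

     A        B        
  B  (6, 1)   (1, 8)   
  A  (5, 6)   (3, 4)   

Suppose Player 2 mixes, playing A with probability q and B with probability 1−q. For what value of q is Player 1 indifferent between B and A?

q = 2/3

For Player 1 to be willing to mix, Player 1 must be indifferent between B and A, which pins down Player 2's mix.
  Player 1's payoff from B: q·6 + (1−q)·1 = 5q + 1
  Player 1's payoff from A: q·5 + (1−q)·3 = 2q + 3
  5q + 1 = 2q + 3  ⇒  3q = 2  ⇒  q = 2/3.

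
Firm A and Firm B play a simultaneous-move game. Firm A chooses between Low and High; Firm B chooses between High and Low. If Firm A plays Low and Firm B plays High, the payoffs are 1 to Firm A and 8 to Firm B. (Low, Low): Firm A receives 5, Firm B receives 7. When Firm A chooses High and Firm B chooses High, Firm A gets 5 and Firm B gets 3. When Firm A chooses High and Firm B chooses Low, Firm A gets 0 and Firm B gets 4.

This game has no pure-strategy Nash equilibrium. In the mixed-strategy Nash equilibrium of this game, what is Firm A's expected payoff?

Firm B's mix must leave Firm A indifferent between Low and High.
  Firm A's payoff from Low: q·1 + (1−q)·5 = -4q + 5
  Firm A's payoff from High: q·5 + (1−q)·0 = 5q
  -4q + 5 = 5q  ⇒  -9q = -5  ⇒  q = 5/9.
At equilibrium Firm A is indifferent across rows, so Firm A's payoff equals the payoff from Low: (5/9)·1 + (4/9)·5 = 25/9.

25/9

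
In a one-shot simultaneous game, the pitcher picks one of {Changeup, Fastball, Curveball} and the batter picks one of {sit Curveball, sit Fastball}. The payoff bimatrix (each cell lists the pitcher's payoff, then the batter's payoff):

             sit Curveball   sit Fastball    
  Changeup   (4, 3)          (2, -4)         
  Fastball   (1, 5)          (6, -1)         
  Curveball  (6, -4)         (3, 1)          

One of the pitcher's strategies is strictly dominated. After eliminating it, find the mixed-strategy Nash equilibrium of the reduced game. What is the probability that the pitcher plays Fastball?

The pitcher's strategy Changeup is strictly dominated by Curveball: 6 > 4 and 3 > 2. Eliminate Changeup.
The batter's indifference between sit Curveball and sit Fastball determines the pitcher's mixing probability p:
  the batter's payoff to sit Curveball: p·5 + (1−p)·(-4) = 9p - 4
  the batter's payoff to sit Fastball: p·(-1) + (1−p)·1 = -2p + 1
  9p - 4 = -2p + 1  ⇒  11p = 5  ⇒  p = 5/11.

p = 5/11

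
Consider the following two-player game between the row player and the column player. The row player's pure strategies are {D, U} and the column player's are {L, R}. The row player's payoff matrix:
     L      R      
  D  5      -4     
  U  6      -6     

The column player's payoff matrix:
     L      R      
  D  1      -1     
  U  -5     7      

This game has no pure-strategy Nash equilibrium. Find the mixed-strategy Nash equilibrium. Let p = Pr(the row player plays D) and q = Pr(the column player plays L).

Set the column player's expected payoff from L equal to that from R:
  the column player's expected payoff from L: p·1 + (1−p)·(-5) = 6p - 5
  the column player's expected payoff from R: p·(-1) + (1−p)·7 = -8p + 7
  6p - 5 = -8p + 7  ⇒  14p = 12  ⇒  p = 6/7.
In a mixed equilibrium the row player is indifferent between D and U; this condition fixes q.
  the row player's expected payoff from D: q·5 + (1−q)·(-4) = 9q - 4
  the row player's expected payoff from U: q·6 + (1−q)·(-6) = 12q - 6
  9q - 4 = 12q - 6  ⇒  -3q = -2  ⇒  q = 2/3.

p = 6/7, q = 2/3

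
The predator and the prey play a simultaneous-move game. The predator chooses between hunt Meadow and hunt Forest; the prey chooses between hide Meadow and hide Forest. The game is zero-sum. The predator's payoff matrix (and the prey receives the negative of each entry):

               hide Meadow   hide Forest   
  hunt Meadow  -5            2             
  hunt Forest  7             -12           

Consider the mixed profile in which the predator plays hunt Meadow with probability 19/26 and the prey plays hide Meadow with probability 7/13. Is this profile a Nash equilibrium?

Check the prey's indifference given the predator's mix p = 19/26:
  payoff from hide Meadow = 23/13; payoff from hide Forest = 23/13 — equal.
Check the predator's indifference given the prey's mix q = 7/13:
  payoff from hunt Meadow = -23/13; payoff from hunt Forest = -23/13 — equal.
Both players are indifferent, so neither can profitably deviate.

Yes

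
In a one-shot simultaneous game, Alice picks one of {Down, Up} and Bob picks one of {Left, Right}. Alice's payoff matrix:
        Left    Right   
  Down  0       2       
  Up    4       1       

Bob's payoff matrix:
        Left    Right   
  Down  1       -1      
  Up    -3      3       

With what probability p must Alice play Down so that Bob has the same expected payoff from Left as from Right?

Set Bob's expected payoff from Left equal to that from Right:
  Bob's expected payoff from Left: p·1 + (1−p)·(-3) = 4p - 3
  Bob's expected payoff from Right: p·(-1) + (1−p)·3 = -4p + 3
  4p - 3 = -4p + 3  ⇒  8p = 6  ⇒  p = 3/4.

p = 3/4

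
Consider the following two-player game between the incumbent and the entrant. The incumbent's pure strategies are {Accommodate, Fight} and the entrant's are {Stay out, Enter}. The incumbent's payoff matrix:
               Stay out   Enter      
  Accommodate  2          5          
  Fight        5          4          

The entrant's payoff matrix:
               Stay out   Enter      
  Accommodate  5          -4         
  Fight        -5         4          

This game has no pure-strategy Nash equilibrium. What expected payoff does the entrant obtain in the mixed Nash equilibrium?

0

Set the entrant's expected payoff from Stay out equal to that from Enter:
  the entrant's payoff from Stay out: p·5 + (1−p)·(-5) = 10p - 5
  the entrant's payoff from Enter: p·(-4) + (1−p)·4 = -8p + 4
  10p - 5 = -8p + 4  ⇒  18p = 9  ⇒  p = 1/2.
At equilibrium the entrant is indifferent across columns, so the entrant's payoff equals the payoff from Stay out: (1/2)·5 + (1/2)·(-5) = 0.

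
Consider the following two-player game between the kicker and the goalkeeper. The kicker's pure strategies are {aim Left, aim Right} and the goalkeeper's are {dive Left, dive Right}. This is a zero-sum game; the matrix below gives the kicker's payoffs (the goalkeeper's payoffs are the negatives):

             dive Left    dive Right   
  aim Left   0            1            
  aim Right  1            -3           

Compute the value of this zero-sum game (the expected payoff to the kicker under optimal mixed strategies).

v = 1/5

Set the kicker's expected payoff from aim Left equal to that from aim Right:
  the kicker's payoff from aim Left: q·0 + (1−q)·1 = -q + 1
  the kicker's payoff from aim Right: q·1 + (1−q)·(-3) = 4q - 3
  -q + 1 = 4q - 3  ⇒  -5q = -4  ⇒  q = 4/5.
The value is the kicker's expected payoff against this mix (using aim Left): (4/5)·0 + (1/5)·1 = 1/5.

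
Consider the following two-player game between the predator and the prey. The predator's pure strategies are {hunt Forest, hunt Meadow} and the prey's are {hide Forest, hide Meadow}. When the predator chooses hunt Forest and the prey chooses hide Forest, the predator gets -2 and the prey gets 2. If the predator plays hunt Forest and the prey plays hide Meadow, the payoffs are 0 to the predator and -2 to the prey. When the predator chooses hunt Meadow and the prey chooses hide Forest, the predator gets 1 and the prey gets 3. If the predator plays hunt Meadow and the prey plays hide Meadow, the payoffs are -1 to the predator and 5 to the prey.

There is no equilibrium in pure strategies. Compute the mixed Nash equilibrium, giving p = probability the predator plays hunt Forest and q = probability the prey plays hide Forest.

p = 1/3, q = 1/4

For the prey to be willing to mix, the prey must be indifferent between hide Forest and hide Meadow, which pins down the predator's mix.
  the prey's payoff from hide Forest: p·2 + (1−p)·3 = -p + 3
  the prey's payoff from hide Meadow: p·(-2) + (1−p)·5 = -7p + 5
  -p + 3 = -7p + 5  ⇒  6p = 2  ⇒  p = 1/3.
In a mixed equilibrium the predator is indifferent between hunt Forest and hunt Meadow; this condition fixes q.
  the predator's payoff to hunt Forest: q·(-2) + (1−q)·0 = -2q
  the predator's payoff to hunt Meadow: q·1 + (1−q)·(-1) = 2q - 1
  -2q = 2q - 1  ⇒  -4q = -1  ⇒  q = 1/4.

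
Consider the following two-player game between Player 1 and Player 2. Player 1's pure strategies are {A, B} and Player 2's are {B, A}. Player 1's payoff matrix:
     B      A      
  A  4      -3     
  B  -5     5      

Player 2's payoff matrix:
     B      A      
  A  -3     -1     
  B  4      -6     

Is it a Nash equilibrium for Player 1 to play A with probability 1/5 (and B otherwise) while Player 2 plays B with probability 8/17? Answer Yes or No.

No

Given Player 1's mix p = 1/5, Player 2's payoff from B is 13/5 but from A is -5. Player 2 strictly prefers B, so Player 2 would not mix.
So the proposed profile is not a Nash equilibrium.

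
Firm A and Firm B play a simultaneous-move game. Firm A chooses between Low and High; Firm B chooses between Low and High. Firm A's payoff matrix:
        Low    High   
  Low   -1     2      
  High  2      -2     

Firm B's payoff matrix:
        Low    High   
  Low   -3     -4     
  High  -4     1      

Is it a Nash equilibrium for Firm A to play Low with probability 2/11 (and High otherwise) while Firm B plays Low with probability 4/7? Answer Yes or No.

No

Given Firm A's mix p = 2/11, Firm B's payoff from Low is -42/11 but from High is 1/11. Firm B strictly prefers High, so Firm B would not mix.
So the proposed profile is not a Nash equilibrium.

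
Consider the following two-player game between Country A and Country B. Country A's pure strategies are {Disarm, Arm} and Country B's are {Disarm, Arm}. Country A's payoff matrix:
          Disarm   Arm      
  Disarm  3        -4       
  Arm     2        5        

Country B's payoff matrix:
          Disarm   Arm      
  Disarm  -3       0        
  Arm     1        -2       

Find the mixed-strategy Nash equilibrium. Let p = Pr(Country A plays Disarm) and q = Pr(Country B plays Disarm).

p = 1/2, q = 9/10

Country A's mix must leave Country B indifferent between Disarm and Arm.
  Country B's payoff from Disarm: p·(-3) + (1−p)·1 = -4p + 1
  Country B's payoff from Arm: p·0 + (1−p)·(-2) = 2p - 2
  -4p + 1 = 2p - 2  ⇒  -6p = -3  ⇒  p = 1/2.
For Country A to be willing to mix, Country A must be indifferent between Disarm and Arm, which pins down Country B's mix.
  Country A's payoff to Disarm: q·3 + (1−q)·(-4) = 7q - 4
  Country A's payoff to Arm: q·2 + (1−q)·5 = -3q + 5
  7q - 4 = -3q + 5  ⇒  10q = 9  ⇒  q = 9/10.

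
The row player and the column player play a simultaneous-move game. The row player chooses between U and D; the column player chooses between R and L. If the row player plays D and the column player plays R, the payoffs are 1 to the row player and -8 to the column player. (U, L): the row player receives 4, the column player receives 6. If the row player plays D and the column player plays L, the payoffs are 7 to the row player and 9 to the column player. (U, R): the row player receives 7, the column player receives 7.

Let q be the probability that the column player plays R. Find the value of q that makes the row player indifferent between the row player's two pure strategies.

Set the row player's expected payoff from U equal to that from D:
  the row player's expected payoff from U: q·7 + (1−q)·4 = 3q + 4
  the row player's expected payoff from D: q·1 + (1−q)·7 = -6q + 7
  3q + 4 = -6q + 7  ⇒  9q = 3  ⇒  q = 1/3.

q = 1/3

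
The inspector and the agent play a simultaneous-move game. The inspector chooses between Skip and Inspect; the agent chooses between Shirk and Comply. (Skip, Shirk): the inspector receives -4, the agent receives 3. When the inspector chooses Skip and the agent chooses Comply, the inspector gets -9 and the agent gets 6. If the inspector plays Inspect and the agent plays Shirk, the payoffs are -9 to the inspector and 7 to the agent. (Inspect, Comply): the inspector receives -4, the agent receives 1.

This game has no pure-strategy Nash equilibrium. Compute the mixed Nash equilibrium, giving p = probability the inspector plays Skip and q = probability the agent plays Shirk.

For the agent to be willing to mix, the agent must be indifferent between Shirk and Comply, which pins down the inspector's mix.
  the agent's payoff from Shirk: p·3 + (1−p)·7 = -4p + 7
  the agent's payoff from Comply: p·6 + (1−p)·1 = 5p + 1
  -4p + 7 = 5p + 1  ⇒  -9p = -6  ⇒  p = 2/3.
Set the inspector's expected payoff from Skip equal to that from Inspect:
  the inspector's payoff from Skip: q·(-4) + (1−q)·(-9) = 5q - 9
  the inspector's payoff from Inspect: q·(-9) + (1−q)·(-4) = -5q - 4
  5q - 9 = -5q - 4  ⇒  10q = 5  ⇒  q = 1/2.

p = 2/3, q = 1/2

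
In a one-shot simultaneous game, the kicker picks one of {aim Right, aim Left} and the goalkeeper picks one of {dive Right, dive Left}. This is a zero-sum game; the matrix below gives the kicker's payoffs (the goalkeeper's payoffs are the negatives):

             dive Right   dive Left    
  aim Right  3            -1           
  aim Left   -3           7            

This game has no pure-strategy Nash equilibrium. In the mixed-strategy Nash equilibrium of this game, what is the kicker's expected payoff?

In a mixed equilibrium the kicker is indifferent between aim Right and aim Left; this condition fixes q.
  the kicker's expected payoff from aim Right: q·3 + (1−q)·(-1) = 4q - 1
  the kicker's expected payoff from aim Left: q·(-3) + (1−q)·7 = -10q + 7
  4q - 1 = -10q + 7  ⇒  14q = 8  ⇒  q = 4/7.
At equilibrium the kicker is indifferent across rows, so the kicker's payoff equals the payoff from aim Right: (4/7)·3 + (3/7)·(-1) = 9/7.

9/7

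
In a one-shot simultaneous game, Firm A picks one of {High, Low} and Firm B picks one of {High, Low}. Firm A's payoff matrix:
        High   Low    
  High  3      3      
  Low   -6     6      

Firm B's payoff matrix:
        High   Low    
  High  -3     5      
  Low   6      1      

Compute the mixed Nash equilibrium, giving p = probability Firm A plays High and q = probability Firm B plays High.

In a mixed equilibrium Firm B is indifferent between High and Low; this condition fixes p.
  Firm B's payoff to High: p·(-3) + (1−p)·6 = -9p + 6
  Firm B's payoff to Low: p·5 + (1−p)·1 = 4p + 1
  -9p + 6 = 4p + 1  ⇒  -13p = -5  ⇒  p = 5/13.
Firm A's indifference between High and Low determines Firm B's mixing probability q:
  Firm A's payoff from High: q·3 + (1−q)·3 = 3
  Firm A's payoff from Low: q·(-6) + (1−q)·6 = -12q + 6
  3 = -12q + 6  ⇒  12q = 3  ⇒  q = 1/4.

p = 5/13, q = 1/4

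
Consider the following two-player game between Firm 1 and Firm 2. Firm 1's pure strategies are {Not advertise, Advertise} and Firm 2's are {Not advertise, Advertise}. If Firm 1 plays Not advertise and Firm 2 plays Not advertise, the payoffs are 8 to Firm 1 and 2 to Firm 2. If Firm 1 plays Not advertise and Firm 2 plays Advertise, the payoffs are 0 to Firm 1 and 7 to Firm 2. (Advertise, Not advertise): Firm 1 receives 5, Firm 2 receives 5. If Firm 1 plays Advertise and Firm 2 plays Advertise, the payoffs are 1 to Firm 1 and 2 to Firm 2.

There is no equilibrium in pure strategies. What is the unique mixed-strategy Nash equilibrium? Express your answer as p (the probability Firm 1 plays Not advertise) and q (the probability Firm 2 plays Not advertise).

p = 3/8, q = 1/4

Set Firm 2's expected payoff from Not advertise equal to that from Advertise:
  Firm 2's payoff from Not advertise: p·2 + (1−p)·5 = -3p + 5
  Firm 2's payoff from Advertise: p·7 + (1−p)·2 = 5p + 2
  -3p + 5 = 5p + 2  ⇒  -8p = -3  ⇒  p = 3/8.
Firm 1's indifference between Not advertise and Advertise determines Firm 2's mixing probability q:
  Firm 1's payoff from Not advertise: q·8 + (1−q)·0 = 8q
  Firm 1's payoff from Advertise: q·5 + (1−q)·1 = 4q + 1
  8q = 4q + 1  ⇒  4q = 1  ⇒  q = 1/4.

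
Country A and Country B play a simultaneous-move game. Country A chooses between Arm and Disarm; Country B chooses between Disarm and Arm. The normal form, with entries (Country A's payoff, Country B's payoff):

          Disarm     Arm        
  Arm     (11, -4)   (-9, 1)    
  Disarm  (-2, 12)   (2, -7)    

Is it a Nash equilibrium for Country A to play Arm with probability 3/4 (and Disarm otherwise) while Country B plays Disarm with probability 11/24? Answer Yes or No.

Given Country A's mix p = 3/4, Country B's payoff from Disarm is 0 but from Arm is -1. Country B strictly prefers Disarm, so Country B would not mix.
So the proposed profile is not a Nash equilibrium.

No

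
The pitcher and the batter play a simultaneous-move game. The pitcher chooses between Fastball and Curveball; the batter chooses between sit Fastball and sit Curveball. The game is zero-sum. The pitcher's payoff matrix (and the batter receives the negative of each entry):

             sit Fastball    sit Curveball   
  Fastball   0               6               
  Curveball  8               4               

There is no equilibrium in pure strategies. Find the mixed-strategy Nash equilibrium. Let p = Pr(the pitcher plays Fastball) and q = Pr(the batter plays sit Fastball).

p = 2/5, q = 1/5

The batter's indifference between sit Fastball and sit Curveball determines the pitcher's mixing probability p:
  the batter's payoff to sit Fastball: p·0 + (1−p)·(-8) = 8p - 8
  the batter's payoff to sit Curveball: p·(-6) + (1−p)·(-4) = -2p - 4
  8p - 8 = -2p - 4  ⇒  10p = 4  ⇒  p = 2/5.
The batter's mix must leave the pitcher indifferent between Fastball and Curveball.
  the pitcher's payoff to Fastball: q·0 + (1−q)·6 = -6q + 6
  the pitcher's payoff to Curveball: q·8 + (1−q)·4 = 4q + 4
  -6q + 6 = 4q + 4  ⇒  -10q = -2  ⇒  q = 1/5.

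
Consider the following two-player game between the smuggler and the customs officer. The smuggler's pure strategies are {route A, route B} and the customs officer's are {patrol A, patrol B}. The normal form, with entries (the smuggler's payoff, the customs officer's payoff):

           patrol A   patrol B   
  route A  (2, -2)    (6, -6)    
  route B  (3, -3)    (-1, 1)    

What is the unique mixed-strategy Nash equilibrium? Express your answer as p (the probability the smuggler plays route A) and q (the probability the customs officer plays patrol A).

The customs officer's indifference between patrol A and patrol B determines the smuggler's mixing probability p:
  the customs officer's payoff to patrol A: p·(-2) + (1−p)·(-3) = p - 3
  the customs officer's payoff to patrol B: p·(-6) + (1−p)·1 = -7p + 1
  p - 3 = -7p + 1  ⇒  8p = 4  ⇒  p = 1/2.
The smuggler's indifference between route A and route B determines the customs officer's mixing probability q:
  the smuggler's expected payoff from route A: q·2 + (1−q)·6 = -4q + 6
  the smuggler's expected payoff from route B: q·3 + (1−q)·(-1) = 4q - 1
  -4q + 6 = 4q - 1  ⇒  -8q = -7  ⇒  q = 7/8.

p = 1/2, q = 7/8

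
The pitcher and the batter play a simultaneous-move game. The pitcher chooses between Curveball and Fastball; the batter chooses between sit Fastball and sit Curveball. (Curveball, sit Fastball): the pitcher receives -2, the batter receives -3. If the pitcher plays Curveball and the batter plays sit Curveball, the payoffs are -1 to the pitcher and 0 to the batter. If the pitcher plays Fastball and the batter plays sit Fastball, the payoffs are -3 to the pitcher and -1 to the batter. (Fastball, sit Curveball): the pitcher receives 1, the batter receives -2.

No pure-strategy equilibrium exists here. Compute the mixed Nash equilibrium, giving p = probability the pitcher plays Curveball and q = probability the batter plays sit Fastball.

Set the batter's expected payoff from sit Fastball equal to that from sit Curveball:
  the batter's payoff from sit Fastball: p·(-3) + (1−p)·(-1) = -2p - 1
  the batter's payoff from sit Curveball: p·0 + (1−p)·(-2) = 2p - 2
  -2p - 1 = 2p - 2  ⇒  -4p = -1  ⇒  p = 1/4.
The batter's mix must leave the pitcher indifferent between Curveball and Fastball.
  the pitcher's expected payoff from Curveball: q·(-2) + (1−q)·(-1) = -q - 1
  the pitcher's expected payoff from Fastball: q·(-3) + (1−q)·1 = -4q + 1
  -q - 1 = -4q + 1  ⇒  3q = 2  ⇒  q = 2/3.

p = 1/4, q = 2/3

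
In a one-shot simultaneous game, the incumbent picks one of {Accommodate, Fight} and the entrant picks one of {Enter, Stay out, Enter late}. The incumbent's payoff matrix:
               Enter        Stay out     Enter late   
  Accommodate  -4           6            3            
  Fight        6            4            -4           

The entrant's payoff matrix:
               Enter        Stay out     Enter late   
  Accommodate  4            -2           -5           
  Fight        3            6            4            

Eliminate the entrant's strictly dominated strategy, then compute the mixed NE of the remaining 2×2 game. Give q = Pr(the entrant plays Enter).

q = 1/6

The entrant's strategy Enter late is strictly dominated by Stay out: -2 > -5 and 6 > 4. Eliminate Enter late.
The incumbent's indifference between Accommodate and Fight determines the entrant's mixing probability q:
  the incumbent's payoff to Accommodate: q·(-4) + (1−q)·6 = -10q + 6
  the incumbent's payoff to Fight: q·6 + (1−q)·4 = 2q + 4
  -10q + 6 = 2q + 4  ⇒  -12q = -2  ⇒  q = 1/6.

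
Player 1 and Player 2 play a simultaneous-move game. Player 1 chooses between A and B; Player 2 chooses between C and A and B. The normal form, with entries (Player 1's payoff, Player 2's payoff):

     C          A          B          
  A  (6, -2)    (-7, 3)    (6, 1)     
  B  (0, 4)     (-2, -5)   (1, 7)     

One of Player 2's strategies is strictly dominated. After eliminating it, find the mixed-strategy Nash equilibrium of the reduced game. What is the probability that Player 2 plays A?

Player 2's strategy C is strictly dominated by B: 1 > -2 and 7 > 4. Eliminate C.
For Player 1 to be willing to mix, Player 1 must be indifferent between A and B, which pins down Player 2's mix.
  Player 1's payoff from A: q·(-7) + (1−q)·6 = -13q + 6
  Player 1's payoff from B: q·(-2) + (1−q)·1 = -3q + 1
  -13q + 6 = -3q + 1  ⇒  -10q = -5  ⇒  q = 1/2.

q = 1/2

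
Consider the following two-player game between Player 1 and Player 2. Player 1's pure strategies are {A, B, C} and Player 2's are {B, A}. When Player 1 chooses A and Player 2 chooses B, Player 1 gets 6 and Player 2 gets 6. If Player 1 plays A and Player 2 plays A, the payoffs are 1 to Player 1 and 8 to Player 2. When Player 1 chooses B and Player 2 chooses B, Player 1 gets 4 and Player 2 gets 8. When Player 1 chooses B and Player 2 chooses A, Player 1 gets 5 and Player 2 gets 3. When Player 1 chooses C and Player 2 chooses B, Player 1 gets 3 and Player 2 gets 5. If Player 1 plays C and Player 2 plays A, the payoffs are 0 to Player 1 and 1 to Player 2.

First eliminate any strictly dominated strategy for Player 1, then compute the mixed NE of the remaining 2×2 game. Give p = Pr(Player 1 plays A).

p = 5/7

Player 1's strategy C is strictly dominated by A: 6 > 3 and 1 > 0. Eliminate C.
Set Player 2's expected payoff from B equal to that from A:
  Player 2's payoff to B: p·6 + (1−p)·8 = -2p + 8
  Player 2's payoff to A: p·8 + (1−p)·3 = 5p + 3
  -2p + 8 = 5p + 3  ⇒  -7p = -5  ⇒  p = 5/7.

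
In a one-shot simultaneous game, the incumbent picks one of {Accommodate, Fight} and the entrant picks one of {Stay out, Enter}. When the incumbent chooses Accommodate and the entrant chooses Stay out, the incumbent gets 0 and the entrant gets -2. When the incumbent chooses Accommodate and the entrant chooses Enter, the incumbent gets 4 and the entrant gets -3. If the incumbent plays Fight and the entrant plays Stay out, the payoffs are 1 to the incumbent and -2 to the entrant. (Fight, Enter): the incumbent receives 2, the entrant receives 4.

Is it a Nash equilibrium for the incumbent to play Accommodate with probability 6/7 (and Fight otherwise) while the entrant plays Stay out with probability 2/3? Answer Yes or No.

Yes

Check the entrant's indifference given the incumbent's mix p = 6/7:
  payoff from Stay out = -2; payoff from Enter = -2 — equal.
Check the incumbent's indifference given the entrant's mix q = 2/3:
  payoff from Accommodate = 4/3; payoff from Fight = 4/3 — equal.
Both players are indifferent, so neither can profitably deviate.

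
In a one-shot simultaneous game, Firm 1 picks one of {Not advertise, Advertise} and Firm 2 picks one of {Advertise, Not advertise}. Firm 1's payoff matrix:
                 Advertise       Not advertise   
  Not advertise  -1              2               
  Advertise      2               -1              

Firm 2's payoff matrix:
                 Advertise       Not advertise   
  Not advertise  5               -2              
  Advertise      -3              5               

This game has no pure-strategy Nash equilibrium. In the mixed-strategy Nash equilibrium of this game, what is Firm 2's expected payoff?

Firm 1's mix must leave Firm 2 indifferent between Advertise and Not advertise.
  Firm 2's payoff to Advertise: p·5 + (1−p)·(-3) = 8p - 3
  Firm 2's payoff to Not advertise: p·(-2) + (1−p)·5 = -7p + 5
  8p - 3 = -7p + 5  ⇒  15p = 8  ⇒  p = 8/15.
At equilibrium Firm 2 is indifferent across columns, so Firm 2's payoff equals the payoff from Advertise: (8/15)·5 + (7/15)·(-3) = 19/15.

19/15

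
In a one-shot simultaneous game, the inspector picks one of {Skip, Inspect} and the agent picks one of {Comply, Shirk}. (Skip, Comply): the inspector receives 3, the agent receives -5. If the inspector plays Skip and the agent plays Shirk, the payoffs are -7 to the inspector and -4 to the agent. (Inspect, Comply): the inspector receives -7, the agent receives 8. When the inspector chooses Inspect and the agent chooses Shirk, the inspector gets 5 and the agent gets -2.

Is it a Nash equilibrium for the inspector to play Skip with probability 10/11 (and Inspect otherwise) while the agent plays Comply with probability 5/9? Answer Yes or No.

Given the agent's mix q = 5/9, the inspector's payoff from Skip is -13/9 but from Inspect is -5/3. The inspector strictly prefers Skip, so the inspector would not mix.
So the proposed profile is not a Nash equilibrium.

No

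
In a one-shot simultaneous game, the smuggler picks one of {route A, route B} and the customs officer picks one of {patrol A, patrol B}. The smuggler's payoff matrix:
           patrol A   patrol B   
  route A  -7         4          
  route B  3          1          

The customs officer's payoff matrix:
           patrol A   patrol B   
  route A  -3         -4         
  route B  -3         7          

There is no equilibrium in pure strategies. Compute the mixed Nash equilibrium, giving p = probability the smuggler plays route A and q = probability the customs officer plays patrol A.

p = 10/11, q = 3/13

For the customs officer to be willing to mix, the customs officer must be indifferent between patrol A and patrol B, which pins down the smuggler's mix.
  the customs officer's payoff from patrol A: p·(-3) + (1−p)·(-3) = -3
  the customs officer's payoff from patrol B: p·(-4) + (1−p)·7 = -11p + 7
  -3 = -11p + 7  ⇒  11p = 10  ⇒  p = 10/11.
Set the smuggler's expected payoff from route A equal to that from route B:
  the smuggler's payoff from route A: q·(-7) + (1−q)·4 = -11q + 4
  the smuggler's payoff from route B: q·3 + (1−q)·1 = 2q + 1
  -11q + 4 = 2q + 1  ⇒  -13q = -3  ⇒  q = 3/13.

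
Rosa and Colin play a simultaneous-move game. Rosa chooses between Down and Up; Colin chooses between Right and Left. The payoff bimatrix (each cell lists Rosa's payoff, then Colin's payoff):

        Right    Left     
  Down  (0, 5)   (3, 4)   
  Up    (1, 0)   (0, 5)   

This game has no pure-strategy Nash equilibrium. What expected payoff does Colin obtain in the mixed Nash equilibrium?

25/6

Colin's indifference between Right and Left determines Rosa's mixing probability p:
  Colin's payoff from Right: p·5 + (1−p)·0 = 5p
  Colin's payoff from Left: p·4 + (1−p)·5 = -p + 5
  5p = -p + 5  ⇒  6p = 5  ⇒  p = 5/6.
At equilibrium Colin is indifferent across columns, so Colin's payoff equals the payoff from Right: (5/6)·5 + (1/6)·0 = 25/6.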